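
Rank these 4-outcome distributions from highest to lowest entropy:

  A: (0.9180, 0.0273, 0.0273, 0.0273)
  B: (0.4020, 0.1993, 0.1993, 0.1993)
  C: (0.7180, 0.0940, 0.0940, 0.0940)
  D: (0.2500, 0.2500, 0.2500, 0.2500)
D > B > C > A

Key insight: Entropy is maximized by uniform distributions and minimized by concentrated distributions.

Entropies:
  H(A) = 0.5392 bits
  H(B) = 1.9199 bits
  H(C) = 1.3051 bits
  H(D) = 2.0000 bits

Ranking: D > B > C > A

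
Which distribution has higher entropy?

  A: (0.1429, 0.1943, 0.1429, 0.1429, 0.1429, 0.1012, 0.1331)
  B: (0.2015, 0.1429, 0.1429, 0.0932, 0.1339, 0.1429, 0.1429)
A

Both distributions are close to uniform, making this a harder comparison.

H(A) = 2.7851 bits
H(B) = 2.7773 bits

The distribution closer to uniform has higher entropy.
Answer: A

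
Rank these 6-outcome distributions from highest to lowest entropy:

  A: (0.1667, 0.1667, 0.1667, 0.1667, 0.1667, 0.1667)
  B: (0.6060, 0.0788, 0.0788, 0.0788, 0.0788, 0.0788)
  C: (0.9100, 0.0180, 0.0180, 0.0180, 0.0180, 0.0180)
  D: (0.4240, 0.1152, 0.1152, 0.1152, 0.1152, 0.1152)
A > D > B > C

Key insight: Entropy is maximized by uniform distributions and minimized by concentrated distributions.

Entropies:
  H(A) = 2.5850 bits
  H(B) = 1.8822 bits
  H(C) = 0.6454 bits
  H(D) = 2.3207 bits

Ranking: A > D > B > C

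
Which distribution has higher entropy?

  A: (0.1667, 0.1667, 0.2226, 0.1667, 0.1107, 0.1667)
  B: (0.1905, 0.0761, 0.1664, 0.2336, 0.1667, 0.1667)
A

Both distributions are close to uniform, making this a harder comparison.

H(A) = 2.5574 bits
H(B) = 2.5208 bits

The distribution closer to uniform has higher entropy.
Answer: A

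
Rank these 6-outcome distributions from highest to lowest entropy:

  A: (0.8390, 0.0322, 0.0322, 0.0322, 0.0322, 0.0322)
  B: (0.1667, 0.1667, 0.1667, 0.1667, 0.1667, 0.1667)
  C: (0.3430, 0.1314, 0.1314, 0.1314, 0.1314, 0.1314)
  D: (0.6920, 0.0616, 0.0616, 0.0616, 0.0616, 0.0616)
B > C > D > A

Key insight: Entropy is maximized by uniform distributions and minimized by concentrated distributions.

Entropies:
  H(A) = 1.0105 bits
  H(B) = 2.5850 bits
  H(C) = 2.4532 bits
  H(D) = 1.6060 bits

Ranking: B > C > D > A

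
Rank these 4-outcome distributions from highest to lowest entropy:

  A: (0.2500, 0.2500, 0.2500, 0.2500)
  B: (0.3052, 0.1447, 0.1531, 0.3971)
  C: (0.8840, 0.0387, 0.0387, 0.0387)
A > B > C

Key insight: Entropy is maximized by uniform distributions and minimized by concentrated distributions.

- Uniform distributions have maximum entropy log₂(4) = 2.0000 bits
- The more "peaked" or concentrated a distribution, the lower its entropy

Entropies:
  H(A) = 2.0000 bits
  H(B) = 1.8696 bits
  H(C) = 0.7016 bits

Ranking: A > B > C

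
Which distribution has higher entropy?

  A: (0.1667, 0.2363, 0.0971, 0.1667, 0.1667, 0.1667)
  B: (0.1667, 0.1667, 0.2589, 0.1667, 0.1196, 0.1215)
A

Both distributions are close to uniform, making this a harder comparison.

H(A) = 2.5417 bits
H(B) = 2.5332 bits

The distribution closer to uniform has higher entropy.
Answer: A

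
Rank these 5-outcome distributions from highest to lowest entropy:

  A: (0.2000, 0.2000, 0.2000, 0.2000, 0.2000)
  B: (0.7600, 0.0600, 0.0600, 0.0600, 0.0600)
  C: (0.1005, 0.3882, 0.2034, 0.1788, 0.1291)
A > C > B

Key insight: Entropy is maximized by uniform distributions and minimized by concentrated distributions.

- Uniform distributions have maximum entropy log₂(5) = 2.3219 bits
- The more "peaked" or concentrated a distribution, the lower its entropy

Entropies:
  H(A) = 2.3219 bits
  H(B) = 1.2750 bits
  H(C) = 2.1557 bits

Ranking: A > C > B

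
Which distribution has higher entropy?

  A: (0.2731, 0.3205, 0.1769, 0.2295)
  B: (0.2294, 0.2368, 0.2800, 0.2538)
B

Both distributions are close to uniform, making this a harder comparison.

H(A) = 1.9669 bits
H(B) = 1.9957 bits

The distribution closer to uniform has higher entropy.
Answer: B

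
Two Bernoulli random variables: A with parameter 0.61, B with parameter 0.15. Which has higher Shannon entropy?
A

For binary distributions, entropy is maximized at p=0.5 and decreases as p moves toward 0 or 1.

H(A) = H(0.61) = 0.9648 bits
H(B) = H(0.15) = 0.6098 bits

Distribution A (p=0.61) is closer to uniform (p=0.5), so it has higher entropy.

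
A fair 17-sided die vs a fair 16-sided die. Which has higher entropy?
17-sided die

Both are uniform distributions; for uniform over n outcomes, H = log₂(n). H(17-sided) = log₂(17) = 4.087 bits and H(16-sided) = log₂(16) = 4.000 bits. More outcomes in a uniform distribution means higher entropy.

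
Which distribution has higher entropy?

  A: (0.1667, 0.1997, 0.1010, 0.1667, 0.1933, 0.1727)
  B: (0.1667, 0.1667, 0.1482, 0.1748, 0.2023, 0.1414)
B

Both distributions are close to uniform, making this a harder comparison.

H(A) = 2.5557 bits
H(B) = 2.5751 bits

The distribution closer to uniform has higher entropy.
Answer: B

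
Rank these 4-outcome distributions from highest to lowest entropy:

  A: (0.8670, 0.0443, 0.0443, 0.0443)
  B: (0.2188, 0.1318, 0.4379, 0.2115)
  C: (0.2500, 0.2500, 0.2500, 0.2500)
C > B > A

Key insight: Entropy is maximized by uniform distributions and minimized by concentrated distributions.

- Uniform distributions have maximum entropy log₂(4) = 2.0000 bits
- The more "peaked" or concentrated a distribution, the lower its entropy

Entropies:
  H(A) = 0.7764 bits
  H(B) = 1.8607 bits
  H(C) = 2.0000 bits

Ranking: C > B > A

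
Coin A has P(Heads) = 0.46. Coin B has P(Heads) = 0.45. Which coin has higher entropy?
A

For binary distributions, entropy is maximized at p=0.5 and decreases as p moves toward 0 or 1.

H(A) = H(0.46) = 0.9954 bits
H(B) = H(0.45) = 0.9928 bits

Distribution A (p=0.46) is closer to uniform (p=0.5), so it has higher entropy.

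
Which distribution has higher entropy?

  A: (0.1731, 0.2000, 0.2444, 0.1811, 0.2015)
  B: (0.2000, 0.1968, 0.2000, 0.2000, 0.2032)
B

Both distributions are close to uniform, making this a harder comparison.

H(A) = 2.3112 bits
H(B) = 2.3219 bits

The distribution closer to uniform has higher entropy.
Answer: B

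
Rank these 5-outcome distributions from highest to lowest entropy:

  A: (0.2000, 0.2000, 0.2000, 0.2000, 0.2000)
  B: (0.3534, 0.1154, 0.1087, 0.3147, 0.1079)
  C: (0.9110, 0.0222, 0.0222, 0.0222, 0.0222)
A > B > C

Key insight: Entropy is maximized by uniform distributions and minimized by concentrated distributions.

- Uniform distributions have maximum entropy log₂(5) = 2.3219 bits
- The more "peaked" or concentrated a distribution, the lower its entropy

Entropies:
  H(A) = 2.3219 bits
  H(B) = 2.1092 bits
  H(C) = 0.6111 bits

Ranking: A > B > C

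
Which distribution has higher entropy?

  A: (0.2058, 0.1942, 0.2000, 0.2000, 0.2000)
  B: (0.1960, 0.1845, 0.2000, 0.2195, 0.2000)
A

Both distributions are close to uniform, making this a harder comparison.

H(A) = 2.3217 bits
H(B) = 2.3197 bits

The distribution closer to uniform has higher entropy.
Answer: A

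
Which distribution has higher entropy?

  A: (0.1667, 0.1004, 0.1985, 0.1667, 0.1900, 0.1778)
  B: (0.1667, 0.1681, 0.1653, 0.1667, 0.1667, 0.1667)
B

Both distributions are close to uniform, making this a harder comparison.

H(A) = 2.5559 bits
H(B) = 2.5849 bits

The distribution closer to uniform has higher entropy.
Answer: B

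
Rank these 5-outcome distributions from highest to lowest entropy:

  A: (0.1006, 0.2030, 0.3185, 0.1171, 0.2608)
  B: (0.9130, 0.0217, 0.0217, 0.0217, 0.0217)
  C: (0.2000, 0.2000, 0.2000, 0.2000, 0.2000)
C > A > B

Key insight: Entropy is maximized by uniform distributions and minimized by concentrated distributions.

- Uniform distributions have maximum entropy log₂(5) = 2.3219 bits
- The more "peaked" or concentrated a distribution, the lower its entropy

Entropies:
  H(A) = 2.1941 bits
  H(B) = 0.6004 bits
  H(C) = 2.3219 bits

Ranking: C > A > B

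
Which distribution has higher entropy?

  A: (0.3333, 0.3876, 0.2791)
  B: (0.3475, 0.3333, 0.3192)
B

Both distributions are close to uniform, making this a harder comparison.

H(A) = 1.5722 bits
H(B) = 1.5841 bits

The distribution closer to uniform has higher entropy.
Answer: B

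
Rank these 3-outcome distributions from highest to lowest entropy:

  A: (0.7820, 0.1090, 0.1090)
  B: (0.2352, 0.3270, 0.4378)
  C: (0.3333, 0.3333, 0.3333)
C > B > A

Key insight: Entropy is maximized by uniform distributions and minimized by concentrated distributions.

- Uniform distributions have maximum entropy log₂(3) = 1.5850 bits
- The more "peaked" or concentrated a distribution, the lower its entropy

Entropies:
  H(A) = 0.9745 bits
  H(B) = 1.5402 bits
  H(C) = 1.5850 bits

Ranking: C > B > A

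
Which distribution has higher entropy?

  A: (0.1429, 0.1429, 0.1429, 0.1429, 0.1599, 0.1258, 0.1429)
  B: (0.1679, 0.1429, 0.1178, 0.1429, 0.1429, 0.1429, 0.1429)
A

Both distributions are close to uniform, making this a harder comparison.

H(A) = 2.8044 bits
H(B) = 2.8010 bits

The distribution closer to uniform has higher entropy.
Answer: A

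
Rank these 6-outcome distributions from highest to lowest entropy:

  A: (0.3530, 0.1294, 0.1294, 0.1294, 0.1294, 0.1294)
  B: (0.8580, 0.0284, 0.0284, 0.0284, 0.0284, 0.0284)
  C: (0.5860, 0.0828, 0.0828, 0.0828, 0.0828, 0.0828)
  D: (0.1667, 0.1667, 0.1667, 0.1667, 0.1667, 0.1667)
D > A > C > B

Key insight: Entropy is maximized by uniform distributions and minimized by concentrated distributions.

Entropies:
  H(A) = 2.4390 bits
  H(B) = 0.9192 bits
  H(C) = 1.9398 bits
  H(D) = 2.5850 bits

Ranking: D > A > C > B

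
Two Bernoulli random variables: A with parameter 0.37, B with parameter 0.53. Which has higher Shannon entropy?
B

For binary distributions, entropy is maximized at p=0.5 and decreases as p moves toward 0 or 1.

H(A) = H(0.37) = 0.9507 bits
H(B) = H(0.53) = 0.9974 bits

Distribution B (p=0.53) is closer to uniform (p=0.5), so it has higher entropy.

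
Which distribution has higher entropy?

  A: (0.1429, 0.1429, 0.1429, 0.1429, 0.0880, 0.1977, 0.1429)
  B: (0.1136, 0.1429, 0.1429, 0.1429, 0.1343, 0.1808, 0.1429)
B

Both distributions are close to uniform, making this a harder comparison.

H(A) = 2.7761 bits
H(B) = 2.7956 bits

The distribution closer to uniform has higher entropy.
Answer: B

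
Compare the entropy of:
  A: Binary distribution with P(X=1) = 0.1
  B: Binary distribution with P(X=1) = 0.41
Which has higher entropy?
B

For binary distributions, entropy is maximized at p=0.5 and decreases as p moves toward 0 or 1.

H(A) = H(0.1) = 0.4690 bits
H(B) = H(0.41) = 0.9765 bits

Distribution B (p=0.41) is closer to uniform (p=0.5), so it has higher entropy.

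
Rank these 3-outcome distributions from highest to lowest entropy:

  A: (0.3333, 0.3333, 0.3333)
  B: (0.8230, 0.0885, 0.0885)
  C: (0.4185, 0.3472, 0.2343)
A > C > B

Key insight: Entropy is maximized by uniform distributions and minimized by concentrated distributions.

- Uniform distributions have maximum entropy log₂(3) = 1.5850 bits
- The more "peaked" or concentrated a distribution, the lower its entropy

Entropies:
  H(A) = 1.5850 bits
  H(B) = 0.8505 bits
  H(C) = 1.5463 bits

Ranking: A > C > B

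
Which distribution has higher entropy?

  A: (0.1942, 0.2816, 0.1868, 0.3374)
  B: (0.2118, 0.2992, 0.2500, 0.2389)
B

Both distributions are close to uniform, making this a harder comparison.

H(A) = 1.9550 bits
H(B) = 1.9886 bits

The distribution closer to uniform has higher entropy.
Answer: B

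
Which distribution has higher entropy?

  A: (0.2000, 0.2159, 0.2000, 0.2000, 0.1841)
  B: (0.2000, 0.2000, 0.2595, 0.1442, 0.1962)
A

Both distributions are close to uniform, making this a harder comparison.

H(A) = 2.3201 bits
H(B) = 2.2978 bits

The distribution closer to uniform has higher entropy.
Answer: A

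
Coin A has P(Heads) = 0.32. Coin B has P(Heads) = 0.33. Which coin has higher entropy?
B

For binary distributions, entropy is maximized at p=0.5 and decreases as p moves toward 0 or 1.

H(A) = H(0.32) = 0.9044 bits
H(B) = H(0.33) = 0.9149 bits

Distribution B (p=0.33) is closer to uniform (p=0.5), so it has higher entropy.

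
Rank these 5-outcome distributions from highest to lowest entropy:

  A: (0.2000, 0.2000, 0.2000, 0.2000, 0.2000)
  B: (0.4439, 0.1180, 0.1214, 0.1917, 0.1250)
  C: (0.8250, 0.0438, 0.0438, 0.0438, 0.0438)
A > B > C

Key insight: Entropy is maximized by uniform distributions and minimized by concentrated distributions.

- Uniform distributions have maximum entropy log₂(5) = 2.3219 bits
- The more "peaked" or concentrated a distribution, the lower its entropy

Entropies:
  H(A) = 2.3219 bits
  H(B) = 2.0851 bits
  H(C) = 1.0190 bits

Ranking: A > B > C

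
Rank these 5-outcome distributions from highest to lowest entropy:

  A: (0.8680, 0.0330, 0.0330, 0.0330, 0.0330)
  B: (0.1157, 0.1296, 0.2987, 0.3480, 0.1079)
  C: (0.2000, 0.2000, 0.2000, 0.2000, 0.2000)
C > B > A

Key insight: Entropy is maximized by uniform distributions and minimized by concentrated distributions.

- Uniform distributions have maximum entropy log₂(5) = 2.3219 bits
- The more "peaked" or concentrated a distribution, the lower its entropy

Entropies:
  H(A) = 0.8269 bits
  H(B) = 2.1393 bits
  H(C) = 2.3219 bits

Ranking: C > B > A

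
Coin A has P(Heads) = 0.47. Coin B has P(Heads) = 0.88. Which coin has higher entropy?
A

For binary distributions, entropy is maximized at p=0.5 and decreases as p moves toward 0 or 1.

H(A) = H(0.47) = 0.9974 bits
H(B) = H(0.88) = 0.5294 bits

Distribution A (p=0.47) is closer to uniform (p=0.5), so it has higher entropy.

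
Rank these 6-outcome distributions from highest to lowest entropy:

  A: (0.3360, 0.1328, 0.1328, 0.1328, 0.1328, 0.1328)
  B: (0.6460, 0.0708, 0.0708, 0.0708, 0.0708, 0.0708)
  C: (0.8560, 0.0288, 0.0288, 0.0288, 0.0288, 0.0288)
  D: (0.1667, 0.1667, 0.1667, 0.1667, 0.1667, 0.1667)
D > A > B > C

Key insight: Entropy is maximized by uniform distributions and minimized by concentrated distributions.

Entropies:
  H(A) = 2.4627 bits
  H(B) = 1.7596 bits
  H(C) = 0.9290 bits
  H(D) = 2.5850 bits

Ranking: D > A > B > C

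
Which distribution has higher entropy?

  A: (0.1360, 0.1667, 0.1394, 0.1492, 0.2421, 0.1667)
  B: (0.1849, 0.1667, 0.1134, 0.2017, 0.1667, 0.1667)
B

Both distributions are close to uniform, making this a harder comparison.

H(A) = 2.5543 bits
H(B) = 2.5648 bits

The distribution closer to uniform has higher entropy.
Answer: B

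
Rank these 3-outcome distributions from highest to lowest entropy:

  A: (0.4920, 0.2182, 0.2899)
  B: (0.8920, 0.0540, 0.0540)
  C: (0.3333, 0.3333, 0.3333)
C > A > B

Key insight: Entropy is maximized by uniform distributions and minimized by concentrated distributions.

- Uniform distributions have maximum entropy log₂(3) = 1.5850 bits
- The more "peaked" or concentrated a distribution, the lower its entropy

Entropies:
  H(A) = 1.5005 bits
  H(B) = 0.6019 bits
  H(C) = 1.5850 bits

Ranking: C > A > B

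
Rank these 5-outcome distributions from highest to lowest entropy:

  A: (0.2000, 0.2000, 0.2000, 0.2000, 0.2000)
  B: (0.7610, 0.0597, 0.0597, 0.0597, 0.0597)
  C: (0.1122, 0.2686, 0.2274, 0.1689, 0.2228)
A > C > B

Key insight: Entropy is maximized by uniform distributions and minimized by concentrated distributions.

- Uniform distributions have maximum entropy log₂(5) = 2.3219 bits
- The more "peaked" or concentrated a distribution, the lower its entropy

Entropies:
  H(A) = 2.3219 bits
  H(B) = 1.2714 bits
  H(C) = 2.2655 bits

Ranking: A > C > B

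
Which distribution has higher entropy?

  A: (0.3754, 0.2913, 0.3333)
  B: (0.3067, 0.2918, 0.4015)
A

Both distributions are close to uniform, making this a harder comparison.

H(A) = 1.5773 bits
H(B) = 1.5701 bits

The distribution closer to uniform has higher entropy.
Answer: A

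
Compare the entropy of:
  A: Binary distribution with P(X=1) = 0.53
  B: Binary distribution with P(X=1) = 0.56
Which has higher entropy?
A

For binary distributions, entropy is maximized at p=0.5 and decreases as p moves toward 0 or 1.

H(A) = H(0.53) = 0.9974 bits
H(B) = H(0.56) = 0.9896 bits

Distribution A (p=0.53) is closer to uniform (p=0.5), so it has higher entropy.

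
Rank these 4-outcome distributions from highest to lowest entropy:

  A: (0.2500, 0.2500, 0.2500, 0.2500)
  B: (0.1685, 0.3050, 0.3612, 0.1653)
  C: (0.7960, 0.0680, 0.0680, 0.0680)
A > B > C

Key insight: Entropy is maximized by uniform distributions and minimized by concentrated distributions.

- Uniform distributions have maximum entropy log₂(4) = 2.0000 bits
- The more "peaked" or concentrated a distribution, the lower its entropy

Entropies:
  H(A) = 2.0000 bits
  H(B) = 1.9153 bits
  H(C) = 1.0532 bits

Ranking: A > B > C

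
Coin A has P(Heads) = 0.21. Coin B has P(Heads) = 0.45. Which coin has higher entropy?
B

For binary distributions, entropy is maximized at p=0.5 and decreases as p moves toward 0 or 1.

H(A) = H(0.21) = 0.7415 bits
H(B) = H(0.45) = 0.9928 bits

Distribution B (p=0.45) is closer to uniform (p=0.5), so it has higher entropy.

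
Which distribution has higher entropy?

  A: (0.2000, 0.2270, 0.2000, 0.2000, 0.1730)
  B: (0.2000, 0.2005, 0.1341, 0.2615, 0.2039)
A

Both distributions are close to uniform, making this a harder comparison.

H(A) = 2.3166 bits
H(B) = 2.2917 bits

The distribution closer to uniform has higher entropy.
Answer: A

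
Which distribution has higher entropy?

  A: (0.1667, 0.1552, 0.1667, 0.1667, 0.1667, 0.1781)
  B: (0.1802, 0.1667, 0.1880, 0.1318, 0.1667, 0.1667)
A

Both distributions are close to uniform, making this a harder comparison.

H(A) = 2.5838 bits
H(B) = 2.5767 bits

The distribution closer to uniform has higher entropy.
Answer: A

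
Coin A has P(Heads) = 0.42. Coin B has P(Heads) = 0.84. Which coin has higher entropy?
A

For binary distributions, entropy is maximized at p=0.5 and decreases as p moves toward 0 or 1.

H(A) = H(0.42) = 0.9815 bits
H(B) = H(0.84) = 0.6343 bits

Distribution A (p=0.42) is closer to uniform (p=0.5), so it has higher entropy.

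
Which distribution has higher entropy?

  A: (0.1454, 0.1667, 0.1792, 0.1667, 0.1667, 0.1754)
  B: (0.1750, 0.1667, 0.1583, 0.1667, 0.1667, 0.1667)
B

Both distributions are close to uniform, making this a harder comparison.

H(A) = 2.5819 bits
H(B) = 2.5844 bits

The distribution closer to uniform has higher entropy.
Answer: B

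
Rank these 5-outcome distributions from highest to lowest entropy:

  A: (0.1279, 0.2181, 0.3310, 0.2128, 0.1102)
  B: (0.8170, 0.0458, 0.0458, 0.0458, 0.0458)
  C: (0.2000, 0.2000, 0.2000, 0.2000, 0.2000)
C > A > B

Key insight: Entropy is maximized by uniform distributions and minimized by concentrated distributions.

- Uniform distributions have maximum entropy log₂(5) = 2.3219 bits
- The more "peaked" or concentrated a distribution, the lower its entropy

Entropies:
  H(A) = 2.2123 bits
  H(B) = 1.0526 bits
  H(C) = 2.3219 bits

Ranking: C > A > B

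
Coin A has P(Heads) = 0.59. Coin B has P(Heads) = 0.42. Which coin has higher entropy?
B

For binary distributions, entropy is maximized at p=0.5 and decreases as p moves toward 0 or 1.

H(A) = H(0.59) = 0.9765 bits
H(B) = H(0.42) = 0.9815 bits

Distribution B (p=0.42) is closer to uniform (p=0.5), so it has higher entropy.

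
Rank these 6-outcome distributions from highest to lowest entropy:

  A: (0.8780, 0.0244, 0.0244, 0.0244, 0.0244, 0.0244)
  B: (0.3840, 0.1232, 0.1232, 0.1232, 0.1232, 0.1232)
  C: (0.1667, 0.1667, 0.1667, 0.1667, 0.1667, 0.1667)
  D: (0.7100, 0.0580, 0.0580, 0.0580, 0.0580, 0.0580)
C > B > D > A

Key insight: Entropy is maximized by uniform distributions and minimized by concentrated distributions.

Entropies:
  H(A) = 0.8184 bits
  H(B) = 2.3911 bits
  H(C) = 2.5850 bits
  H(D) = 1.5421 bits

Ranking: C > B > D > A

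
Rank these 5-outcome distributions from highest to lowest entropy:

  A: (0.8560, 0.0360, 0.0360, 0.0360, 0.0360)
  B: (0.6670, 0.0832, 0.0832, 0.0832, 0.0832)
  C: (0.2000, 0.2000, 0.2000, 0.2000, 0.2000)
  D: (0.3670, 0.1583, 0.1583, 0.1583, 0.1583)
C > D > B > A

Key insight: Entropy is maximized by uniform distributions and minimized by concentrated distributions.

Entropies:
  H(A) = 0.8826 bits
  H(B) = 1.5840 bits
  H(C) = 2.3219 bits
  H(D) = 2.2143 bits

Ranking: C > D > B > A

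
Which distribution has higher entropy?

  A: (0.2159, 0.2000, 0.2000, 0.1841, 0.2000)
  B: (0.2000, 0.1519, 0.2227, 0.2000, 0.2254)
A

Both distributions are close to uniform, making this a harder comparison.

H(A) = 2.3201 bits
H(B) = 2.3088 bits

The distribution closer to uniform has higher entropy.
Answer: A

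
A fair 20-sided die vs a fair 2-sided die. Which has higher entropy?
20-sided die

Both are uniform distributions; for uniform over n outcomes, H = log₂(n). H(20-sided) = log₂(20) = 4.322 bits and H(2-sided) = log₂(2) = 1.000 bits. More outcomes in a uniform distribution means higher entropy.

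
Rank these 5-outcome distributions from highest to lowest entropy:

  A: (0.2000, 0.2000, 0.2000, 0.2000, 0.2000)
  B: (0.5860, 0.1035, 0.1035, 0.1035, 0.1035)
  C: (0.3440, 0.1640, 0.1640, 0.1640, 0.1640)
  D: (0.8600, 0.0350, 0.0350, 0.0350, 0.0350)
A > C > B > D

Key insight: Entropy is maximized by uniform distributions and minimized by concentrated distributions.

Entropies:
  H(A) = 2.3219 bits
  H(B) = 1.8066 bits
  H(C) = 2.2406 bits
  H(D) = 0.8642 bits

Ranking: A > C > B > D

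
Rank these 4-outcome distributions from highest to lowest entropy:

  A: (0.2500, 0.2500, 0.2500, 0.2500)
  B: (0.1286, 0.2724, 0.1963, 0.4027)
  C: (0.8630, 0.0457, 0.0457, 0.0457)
A > B > C

Key insight: Entropy is maximized by uniform distributions and minimized by concentrated distributions.

- Uniform distributions have maximum entropy log₂(4) = 2.0000 bits
- The more "peaked" or concentrated a distribution, the lower its entropy

Entropies:
  H(A) = 2.0000 bits
  H(B) = 1.8811 bits
  H(C) = 0.7935 bits

Ranking: A > B > C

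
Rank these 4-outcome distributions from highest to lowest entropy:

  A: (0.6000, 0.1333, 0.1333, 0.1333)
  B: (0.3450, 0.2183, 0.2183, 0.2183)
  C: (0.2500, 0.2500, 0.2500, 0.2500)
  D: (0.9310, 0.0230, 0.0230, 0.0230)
C > B > A > D

Key insight: Entropy is maximized by uniform distributions and minimized by concentrated distributions.

Entropies:
  H(A) = 1.6049 bits
  H(B) = 1.9677 bits
  H(C) = 2.0000 bits
  H(D) = 0.4715 bits

Ranking: C > B > A > D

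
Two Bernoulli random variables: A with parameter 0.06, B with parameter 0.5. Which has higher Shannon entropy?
B

For binary distributions, entropy is maximized at p=0.5 and decreases as p moves toward 0 or 1.

H(A) = H(0.06) = 0.3274 bits
H(B) = H(0.5) = 1.0000 bits

Distribution B (p=0.5) is closer to uniform (p=0.5), so it has higher entropy.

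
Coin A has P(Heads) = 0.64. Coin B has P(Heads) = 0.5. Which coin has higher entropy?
B

For binary distributions, entropy is maximized at p=0.5 and decreases as p moves toward 0 or 1.

H(A) = H(0.64) = 0.9427 bits
H(B) = H(0.5) = 1.0000 bits

Distribution B (p=0.5) is closer to uniform (p=0.5), so it has higher entropy.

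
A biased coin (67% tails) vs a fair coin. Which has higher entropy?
Fair coin

The fair coin is uniform (p=0.5), maximizing binary entropy at 1 bit. The biased coin has H(0.67) ≈ 0.915 bits — its outcome is more predictable, so its entropy is lower.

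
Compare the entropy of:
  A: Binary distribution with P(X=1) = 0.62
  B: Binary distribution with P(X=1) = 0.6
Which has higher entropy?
B

For binary distributions, entropy is maximized at p=0.5 and decreases as p moves toward 0 or 1.

H(A) = H(0.62) = 0.9580 bits
H(B) = H(0.6) = 0.9710 bits

Distribution B (p=0.6) is closer to uniform (p=0.5), so it has higher entropy.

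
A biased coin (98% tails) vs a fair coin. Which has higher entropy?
Fair coin

The fair coin is uniform (p=0.5), maximizing binary entropy at 1 bit. The biased coin has H(0.98) ≈ 0.141 bits — its outcome is more predictable, so its entropy is lower.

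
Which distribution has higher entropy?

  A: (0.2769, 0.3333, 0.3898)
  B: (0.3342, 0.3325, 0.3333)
B

Both distributions are close to uniform, making this a harder comparison.

H(A) = 1.5711 bits
H(B) = 1.5850 bits

The distribution closer to uniform has higher entropy.
Answer: B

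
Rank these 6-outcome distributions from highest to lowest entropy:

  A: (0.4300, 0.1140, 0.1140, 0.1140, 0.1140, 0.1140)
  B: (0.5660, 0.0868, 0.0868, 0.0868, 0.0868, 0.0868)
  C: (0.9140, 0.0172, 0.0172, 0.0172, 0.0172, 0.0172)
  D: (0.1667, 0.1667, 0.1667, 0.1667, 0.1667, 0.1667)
D > A > B > C

Key insight: Entropy is maximized by uniform distributions and minimized by concentrated distributions.

Entropies:
  H(A) = 2.3093 bits
  H(B) = 1.9951 bits
  H(C) = 0.6227 bits
  H(D) = 2.5850 bits

Ranking: D > A > B > C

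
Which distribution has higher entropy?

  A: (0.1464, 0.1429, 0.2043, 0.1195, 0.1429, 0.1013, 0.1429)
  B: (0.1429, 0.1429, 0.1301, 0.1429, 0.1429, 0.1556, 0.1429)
B

Both distributions are close to uniform, making this a harder comparison.

H(A) = 2.7779 bits
H(B) = 2.8057 bits

The distribution closer to uniform has higher entropy.
Answer: B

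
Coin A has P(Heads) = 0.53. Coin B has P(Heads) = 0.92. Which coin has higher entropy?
A

For binary distributions, entropy is maximized at p=0.5 and decreases as p moves toward 0 or 1.

H(A) = H(0.53) = 0.9974 bits
H(B) = H(0.92) = 0.4022 bits

Distribution A (p=0.53) is closer to uniform (p=0.5), so it has higher entropy.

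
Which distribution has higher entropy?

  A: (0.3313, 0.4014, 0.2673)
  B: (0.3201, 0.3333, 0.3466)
B

Both distributions are close to uniform, making this a harder comparison.

H(A) = 1.5654 bits
H(B) = 1.5842 bits

The distribution closer to uniform has higher entropy.
Answer: B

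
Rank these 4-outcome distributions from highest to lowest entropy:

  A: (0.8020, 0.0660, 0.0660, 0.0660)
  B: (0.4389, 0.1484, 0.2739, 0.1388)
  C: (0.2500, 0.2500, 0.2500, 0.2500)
C > B > A

Key insight: Entropy is maximized by uniform distributions and minimized by concentrated distributions.

- Uniform distributions have maximum entropy log₂(4) = 2.0000 bits
- The more "peaked" or concentrated a distribution, the lower its entropy

Entropies:
  H(A) = 1.0317 bits
  H(B) = 1.8371 bits
  H(C) = 2.0000 bits

Ranking: C > B > A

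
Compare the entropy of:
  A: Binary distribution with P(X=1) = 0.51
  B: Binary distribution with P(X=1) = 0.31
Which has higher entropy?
A

For binary distributions, entropy is maximized at p=0.5 and decreases as p moves toward 0 or 1.

H(A) = H(0.51) = 0.9997 bits
H(B) = H(0.31) = 0.8932 bits

Distribution A (p=0.51) is closer to uniform (p=0.5), so it has higher entropy.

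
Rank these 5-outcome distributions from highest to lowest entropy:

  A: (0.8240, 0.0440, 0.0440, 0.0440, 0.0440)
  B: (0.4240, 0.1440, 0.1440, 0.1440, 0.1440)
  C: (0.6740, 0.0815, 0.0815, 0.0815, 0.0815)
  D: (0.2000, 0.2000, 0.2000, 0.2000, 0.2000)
D > B > C > A

Key insight: Entropy is maximized by uniform distributions and minimized by concentrated distributions.

Entropies:
  H(A) = 1.0232 bits
  H(B) = 2.1353 bits
  H(C) = 1.5628 bits
  H(D) = 2.3219 bits

Ranking: D > B > C > A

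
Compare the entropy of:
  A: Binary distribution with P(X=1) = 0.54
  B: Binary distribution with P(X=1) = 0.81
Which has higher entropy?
A

For binary distributions, entropy is maximized at p=0.5 and decreases as p moves toward 0 or 1.

H(A) = H(0.54) = 0.9954 bits
H(B) = H(0.81) = 0.7015 bits

Distribution A (p=0.54) is closer to uniform (p=0.5), so it has higher entropy.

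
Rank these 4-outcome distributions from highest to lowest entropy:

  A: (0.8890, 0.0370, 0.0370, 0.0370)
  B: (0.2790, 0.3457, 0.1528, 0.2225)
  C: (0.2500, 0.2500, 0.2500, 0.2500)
C > B > A

Key insight: Entropy is maximized by uniform distributions and minimized by concentrated distributions.

- Uniform distributions have maximum entropy log₂(4) = 2.0000 bits
- The more "peaked" or concentrated a distribution, the lower its entropy

Entropies:
  H(A) = 0.6789 bits
  H(B) = 1.9401 bits
  H(C) = 2.0000 bits

Ranking: C > B > A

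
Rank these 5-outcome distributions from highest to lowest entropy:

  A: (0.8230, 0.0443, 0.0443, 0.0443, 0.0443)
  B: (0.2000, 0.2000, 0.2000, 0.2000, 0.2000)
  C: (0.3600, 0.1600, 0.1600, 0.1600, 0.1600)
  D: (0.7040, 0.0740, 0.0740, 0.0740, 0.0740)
B > C > D > A

Key insight: Entropy is maximized by uniform distributions and minimized by concentrated distributions.

Entropies:
  H(A) = 1.0275 bits
  H(B) = 2.3219 bits
  H(C) = 2.2227 bits
  H(D) = 1.4683 bits

Ranking: B > C > D > A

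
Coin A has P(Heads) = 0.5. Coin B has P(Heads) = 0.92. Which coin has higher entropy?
A

For binary distributions, entropy is maximized at p=0.5 and decreases as p moves toward 0 or 1.

H(A) = H(0.5) = 1.0000 bits
H(B) = H(0.92) = 0.4022 bits

Distribution A (p=0.5) is closer to uniform (p=0.5), so it has higher entropy.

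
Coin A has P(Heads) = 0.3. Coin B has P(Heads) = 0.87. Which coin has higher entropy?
A

For binary distributions, entropy is maximized at p=0.5 and decreases as p moves toward 0 or 1.

H(A) = H(0.3) = 0.8813 bits
H(B) = H(0.87) = 0.5574 bits

Distribution A (p=0.3) is closer to uniform (p=0.5), so it has higher entropy.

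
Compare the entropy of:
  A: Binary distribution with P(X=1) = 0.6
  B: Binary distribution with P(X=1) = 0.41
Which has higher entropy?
B

For binary distributions, entropy is maximized at p=0.5 and decreases as p moves toward 0 or 1.

H(A) = H(0.6) = 0.9710 bits
H(B) = H(0.41) = 0.9765 bits

Distribution B (p=0.41) is closer to uniform (p=0.5), so it has higher entropy.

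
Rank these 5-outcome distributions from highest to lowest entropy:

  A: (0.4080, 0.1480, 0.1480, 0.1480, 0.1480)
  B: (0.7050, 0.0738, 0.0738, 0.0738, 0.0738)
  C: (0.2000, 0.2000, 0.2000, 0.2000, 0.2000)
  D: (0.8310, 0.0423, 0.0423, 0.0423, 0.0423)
C > A > B > D

Key insight: Entropy is maximized by uniform distributions and minimized by concentrated distributions.

Entropies:
  H(A) = 2.1594 bits
  H(B) = 1.4651 bits
  H(C) = 2.3219 bits
  H(D) = 0.9934 bits

Ranking: C > A > B > D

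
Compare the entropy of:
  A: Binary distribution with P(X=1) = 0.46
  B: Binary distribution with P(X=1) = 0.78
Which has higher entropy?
A

For binary distributions, entropy is maximized at p=0.5 and decreases as p moves toward 0 or 1.

H(A) = H(0.46) = 0.9954 bits
H(B) = H(0.78) = 0.7602 bits

Distribution A (p=0.46) is closer to uniform (p=0.5), so it has higher entropy.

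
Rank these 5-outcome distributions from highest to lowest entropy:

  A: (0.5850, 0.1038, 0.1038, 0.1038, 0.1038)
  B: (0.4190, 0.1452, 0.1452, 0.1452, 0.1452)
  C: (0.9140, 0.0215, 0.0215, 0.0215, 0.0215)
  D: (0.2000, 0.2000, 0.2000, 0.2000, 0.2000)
D > B > A > C

Key insight: Entropy is maximized by uniform distributions and minimized by concentrated distributions.

Entropies:
  H(A) = 1.8091 bits
  H(B) = 2.1430 bits
  H(C) = 0.5950 bits
  H(D) = 2.3219 bits

Ranking: D > B > A > C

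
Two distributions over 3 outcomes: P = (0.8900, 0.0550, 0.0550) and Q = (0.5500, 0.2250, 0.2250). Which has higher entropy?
Q

P is highly concentrated on one outcome (89%), making it nearly deterministic. Q spreads its mass more evenly (max 55%). The more spread-out distribution has higher entropy: H(P) ≈ 0.610 bits, H(Q) ≈ 1.443 bits.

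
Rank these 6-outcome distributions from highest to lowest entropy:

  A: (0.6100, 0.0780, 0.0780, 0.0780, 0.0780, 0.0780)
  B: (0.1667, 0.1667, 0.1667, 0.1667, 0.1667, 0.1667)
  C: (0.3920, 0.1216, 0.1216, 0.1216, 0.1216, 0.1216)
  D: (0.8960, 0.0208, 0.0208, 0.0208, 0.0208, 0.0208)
B > C > A > D

Key insight: Entropy is maximized by uniform distributions and minimized by concentrated distributions.

Entropies:
  H(A) = 1.8704 bits
  H(B) = 2.5850 bits
  H(C) = 2.3778 bits
  H(D) = 0.7230 bits

Ranking: B > C > A > D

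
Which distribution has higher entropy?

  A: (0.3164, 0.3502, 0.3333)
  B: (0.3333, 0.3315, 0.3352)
B

Both distributions are close to uniform, making this a harder comparison.

H(A) = 1.5837 bits
H(B) = 1.5849 bits

The distribution closer to uniform has higher entropy.
Answer: B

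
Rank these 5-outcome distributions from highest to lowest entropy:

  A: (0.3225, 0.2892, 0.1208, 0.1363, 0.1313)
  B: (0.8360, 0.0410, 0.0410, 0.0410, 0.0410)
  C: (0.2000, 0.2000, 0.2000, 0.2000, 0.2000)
C > A > B

Key insight: Entropy is maximized by uniform distributions and minimized by concentrated distributions.

- Uniform distributions have maximum entropy log₂(5) = 2.3219 bits
- The more "peaked" or concentrated a distribution, the lower its entropy

Entropies:
  H(A) = 2.1889 bits
  H(B) = 0.9718 bits
  H(C) = 2.3219 bits

Ranking: C > A > B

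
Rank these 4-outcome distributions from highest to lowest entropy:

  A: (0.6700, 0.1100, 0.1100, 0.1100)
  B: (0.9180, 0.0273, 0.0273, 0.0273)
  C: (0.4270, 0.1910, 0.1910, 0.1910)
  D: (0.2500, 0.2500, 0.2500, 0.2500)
D > C > A > B

Key insight: Entropy is maximized by uniform distributions and minimized by concentrated distributions.

Entropies:
  H(A) = 1.4380 bits
  H(B) = 0.5392 bits
  H(C) = 1.8928 bits
  H(D) = 2.0000 bits

Ranking: D > C > A > B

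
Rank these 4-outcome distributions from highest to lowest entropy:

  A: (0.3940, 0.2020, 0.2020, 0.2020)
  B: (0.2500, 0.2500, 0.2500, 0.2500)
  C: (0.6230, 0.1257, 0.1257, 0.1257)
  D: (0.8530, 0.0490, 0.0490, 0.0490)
B > A > C > D

Key insight: Entropy is maximized by uniform distributions and minimized by concentrated distributions.

Entropies:
  H(A) = 1.9278 bits
  H(B) = 2.0000 bits
  H(C) = 1.5534 bits
  H(D) = 0.8353 bits

Ranking: B > A > C > D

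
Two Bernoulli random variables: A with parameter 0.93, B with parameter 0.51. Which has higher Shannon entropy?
B

For binary distributions, entropy is maximized at p=0.5 and decreases as p moves toward 0 or 1.

H(A) = H(0.93) = 0.3659 bits
H(B) = H(0.51) = 0.9997 bits

Distribution B (p=0.51) is closer to uniform (p=0.5), so it has higher entropy.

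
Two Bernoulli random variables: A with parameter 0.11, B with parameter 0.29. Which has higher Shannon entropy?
B

For binary distributions, entropy is maximized at p=0.5 and decreases as p moves toward 0 or 1.

H(A) = H(0.11) = 0.4999 bits
H(B) = H(0.29) = 0.8687 bits

Distribution B (p=0.29) is closer to uniform (p=0.5), so it has higher entropy.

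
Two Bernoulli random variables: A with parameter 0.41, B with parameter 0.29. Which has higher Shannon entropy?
A

For binary distributions, entropy is maximized at p=0.5 and decreases as p moves toward 0 or 1.

H(A) = H(0.41) = 0.9765 bits
H(B) = H(0.29) = 0.8687 bits

Distribution A (p=0.41) is closer to uniform (p=0.5), so it has higher entropy.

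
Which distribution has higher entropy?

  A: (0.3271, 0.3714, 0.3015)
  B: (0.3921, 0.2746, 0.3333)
A

Both distributions are close to uniform, making this a harder comparison.

H(A) = 1.5796 bits
H(B) = 1.5699 bits

The distribution closer to uniform has higher entropy.
Answer: A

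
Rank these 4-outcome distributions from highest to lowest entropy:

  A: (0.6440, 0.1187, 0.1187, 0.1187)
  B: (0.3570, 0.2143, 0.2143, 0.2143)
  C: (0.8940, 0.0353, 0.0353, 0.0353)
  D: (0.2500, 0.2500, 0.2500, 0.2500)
D > B > A > C

Key insight: Entropy is maximized by uniform distributions and minimized by concentrated distributions.

Entropies:
  H(A) = 1.5036 bits
  H(B) = 1.9593 bits
  H(C) = 0.6557 bits
  H(D) = 2.0000 bits

Ranking: D > B > A > C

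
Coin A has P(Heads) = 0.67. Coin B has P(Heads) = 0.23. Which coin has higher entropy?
A

For binary distributions, entropy is maximized at p=0.5 and decreases as p moves toward 0 or 1.

H(A) = H(0.67) = 0.9149 bits
H(B) = H(0.23) = 0.7780 bits

Distribution A (p=0.67) is closer to uniform (p=0.5), so it has higher entropy.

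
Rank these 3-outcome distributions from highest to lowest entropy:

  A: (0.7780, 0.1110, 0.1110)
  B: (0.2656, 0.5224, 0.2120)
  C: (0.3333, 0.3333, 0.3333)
C > B > A

Key insight: Entropy is maximized by uniform distributions and minimized by concentrated distributions.

- Uniform distributions have maximum entropy log₂(3) = 1.5850 bits
- The more "peaked" or concentrated a distribution, the lower its entropy

Entropies:
  H(A) = 0.9858 bits
  H(B) = 1.4718 bits
  H(C) = 1.5850 bits

Ranking: C > B > A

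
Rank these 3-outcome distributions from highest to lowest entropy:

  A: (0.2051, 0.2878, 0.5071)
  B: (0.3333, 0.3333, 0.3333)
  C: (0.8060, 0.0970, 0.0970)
B > A > C

Key insight: Entropy is maximized by uniform distributions and minimized by concentrated distributions.

- Uniform distributions have maximum entropy log₂(3) = 1.5850 bits
- The more "peaked" or concentrated a distribution, the lower its entropy

Entropies:
  H(A) = 1.4827 bits
  H(B) = 1.5850 bits
  H(C) = 0.9038 bits

Ranking: B > A > C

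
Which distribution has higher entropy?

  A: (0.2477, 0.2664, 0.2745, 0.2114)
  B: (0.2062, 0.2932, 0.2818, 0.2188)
A

Both distributions are close to uniform, making this a harder comparison.

H(A) = 1.9930 bits
H(B) = 1.9833 bits

The distribution closer to uniform has higher entropy.
Answer: A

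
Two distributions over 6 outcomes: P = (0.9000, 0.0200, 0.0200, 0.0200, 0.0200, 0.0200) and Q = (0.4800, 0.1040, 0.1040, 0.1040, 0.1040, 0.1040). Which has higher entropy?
Q

P is highly concentrated on one outcome (90%), making it nearly deterministic. Q spreads its mass more evenly (max 48%). The more spread-out distribution has higher entropy: H(P) ≈ 0.701 bits, H(Q) ≈ 2.206 bits.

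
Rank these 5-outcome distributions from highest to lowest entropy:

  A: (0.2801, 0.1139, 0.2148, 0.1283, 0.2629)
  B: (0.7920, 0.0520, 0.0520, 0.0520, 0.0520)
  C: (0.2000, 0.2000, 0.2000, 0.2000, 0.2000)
C > A > B

Key insight: Entropy is maximized by uniform distributions and minimized by concentrated distributions.

- Uniform distributions have maximum entropy log₂(5) = 2.3219 bits
- The more "peaked" or concentrated a distribution, the lower its entropy

Entropies:
  H(A) = 2.2347 bits
  H(B) = 1.1536 bits
  H(C) = 2.3219 bits

Ranking: C > A > B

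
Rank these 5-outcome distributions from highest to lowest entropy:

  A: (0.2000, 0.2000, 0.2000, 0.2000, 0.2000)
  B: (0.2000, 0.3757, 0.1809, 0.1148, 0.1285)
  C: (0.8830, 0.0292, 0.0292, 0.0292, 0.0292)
A > B > C

Key insight: Entropy is maximized by uniform distributions and minimized by concentrated distributions.

- Uniform distributions have maximum entropy log₂(5) = 2.3219 bits
- The more "peaked" or concentrated a distribution, the lower its entropy

Entropies:
  H(A) = 2.3219 bits
  H(B) = 2.1803 bits
  H(C) = 0.7547 bits

Ranking: A > B > C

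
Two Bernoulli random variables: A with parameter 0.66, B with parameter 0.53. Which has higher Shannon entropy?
B

For binary distributions, entropy is maximized at p=0.5 and decreases as p moves toward 0 or 1.

H(A) = H(0.66) = 0.9248 bits
H(B) = H(0.53) = 0.9974 bits

Distribution B (p=0.53) is closer to uniform (p=0.5), so it has higher entropy.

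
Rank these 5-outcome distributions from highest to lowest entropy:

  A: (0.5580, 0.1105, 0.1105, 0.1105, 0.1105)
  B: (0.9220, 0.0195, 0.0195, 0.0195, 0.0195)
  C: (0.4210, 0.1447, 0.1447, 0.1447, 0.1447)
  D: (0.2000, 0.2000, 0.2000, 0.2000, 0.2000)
D > C > A > B

Key insight: Entropy is maximized by uniform distributions and minimized by concentrated distributions.

Entropies:
  H(A) = 1.8743 bits
  H(B) = 0.5511 bits
  H(C) = 2.1399 bits
  H(D) = 2.3219 bits

Ranking: D > C > A > B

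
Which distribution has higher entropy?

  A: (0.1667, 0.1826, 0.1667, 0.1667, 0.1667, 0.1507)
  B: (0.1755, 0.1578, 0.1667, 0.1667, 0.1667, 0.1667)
B

Both distributions are close to uniform, making this a harder comparison.

H(A) = 2.5828 bits
H(B) = 2.5843 bits

The distribution closer to uniform has higher entropy.
Answer: B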